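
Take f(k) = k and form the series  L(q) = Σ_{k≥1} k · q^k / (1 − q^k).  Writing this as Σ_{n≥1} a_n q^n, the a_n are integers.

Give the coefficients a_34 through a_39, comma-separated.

n=34: 34·1 17·2 2·17 1·34  f→[34+17+2+1]=54
n=35: 1·35 5·7 7·5 35·1  f→[1+5+7+35]=48
[q^36] f(36)=36,f(18)=18,f(12)=12,f(9)=9,f(6)=6,f(4)=4,f(3)=3,f(2)=2,f(1)=1 ⇒ 91
n=37: 37·1 1·37  f→[37+1]=38
[q^38] f(1)=1,f(2)=2,f(19)=19,f(38)=38 ⇒ 60
q^39  k|39↦f(k): 39:39 13:13 3:3 1:1  a_39=56

54, 48, 91, 38, 60, 56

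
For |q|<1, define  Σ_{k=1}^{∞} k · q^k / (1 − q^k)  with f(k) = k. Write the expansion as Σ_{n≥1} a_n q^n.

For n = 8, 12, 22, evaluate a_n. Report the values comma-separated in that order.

q^8  k|8↦f(k): 1:1 2:2 4:4 8:8  a_8=15
[q^12] f(12)=12,f(6)=6,f(4)=4,f(3)=3,f(2)=2,f(1)=1 ⇒ 28
[q^22] f(22)=22,f(11)=11,f(2)=2,f(1)=1 ⇒ 36

15, 28, 36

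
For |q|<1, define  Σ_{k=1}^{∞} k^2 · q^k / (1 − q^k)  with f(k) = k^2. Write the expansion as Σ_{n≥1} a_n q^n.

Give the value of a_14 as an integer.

n=14: 14·1 7·2 2·7 1·14  f→[196+49+4+1]=250

a_14 = 250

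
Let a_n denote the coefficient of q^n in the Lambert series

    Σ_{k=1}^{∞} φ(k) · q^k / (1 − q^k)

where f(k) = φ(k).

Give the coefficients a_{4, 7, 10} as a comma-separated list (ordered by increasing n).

d|4:{4,2,1}  Σφ=2+1+1=4
d|7:{7,1}  Σφ=6+1=7
n=10: 10·1 5·2 2·5 1·10  φ→[4+4+1+1]=10

4, 7, 10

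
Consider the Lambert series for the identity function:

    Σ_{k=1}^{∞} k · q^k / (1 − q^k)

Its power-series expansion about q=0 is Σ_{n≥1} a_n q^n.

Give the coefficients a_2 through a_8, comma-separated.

3, 4, 7, 6, 12, 8, 15

n=2: 1·2 2·1  f→[1+2]=3
q^3  k|3↦f(k): 1:1 3:3  a_3=4
q^4  k|4↦f(k): 4:4 2:2 1:1  a_4=7
d|5:{1,5}  Σf=1+5=6
n=6: 1·6 2·3 3·2 6·1  f→[1+2+3+6]=12
n=7: 7·1 1·7  f→[7+1]=8
d|8:{1,2,4,8}  Σf=1+2+4+8=15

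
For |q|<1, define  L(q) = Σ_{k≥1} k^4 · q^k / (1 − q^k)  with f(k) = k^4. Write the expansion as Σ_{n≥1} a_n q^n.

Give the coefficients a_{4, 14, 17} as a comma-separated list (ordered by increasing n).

n=4: 1·4 2·2 4·1  f→[1+16+256]=273
d|14:{1,2,7,14}  Σf=1+16+2401+38416=40834
d|17:{17,1}  Σf=83521+1=83522

273, 40834, 83522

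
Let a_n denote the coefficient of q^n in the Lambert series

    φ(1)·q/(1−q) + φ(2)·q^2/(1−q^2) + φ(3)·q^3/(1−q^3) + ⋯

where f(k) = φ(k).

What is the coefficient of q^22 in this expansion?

[q^22] φ(1)=1,φ(2)=1,φ(11)=10,φ(22)=10 ⇒ 22

a_22 = 22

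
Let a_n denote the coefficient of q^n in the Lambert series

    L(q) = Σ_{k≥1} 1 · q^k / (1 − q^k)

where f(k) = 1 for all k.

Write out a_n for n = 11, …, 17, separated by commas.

2, 6, 2, 4, 4, 5, 2

d|11:{11,1}  Σf=1+1=2
d|12:{12,6,4,3,2,1}  Σf=1+1+1+1+1+1=6
d|13:{1,13}  Σf=1+1=2
[q^14] f(1)=1,f(2)=1,f(7)=1,f(14)=1 ⇒ 4
n=15: 15·1 5·3 3·5 1·15  f→[1+1+1+1]=4
q^16  k|16↦f(k): 1:1 2:1 4:1 8:1 16:1  a_16=5
d|17:{1,17}  Σf=1+1=2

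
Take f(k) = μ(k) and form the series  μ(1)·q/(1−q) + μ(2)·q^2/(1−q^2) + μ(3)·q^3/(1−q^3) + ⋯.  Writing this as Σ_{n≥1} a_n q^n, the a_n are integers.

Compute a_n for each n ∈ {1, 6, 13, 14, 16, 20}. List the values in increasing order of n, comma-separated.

1, 0, 0, 0, 0, 0

q^1  k|1↦μ(k): 1:1  a_1=1
n=6: 1·6 2·3 3·2 6·1  μ→[1+(-1)+(-1)+1]=0
d|13:{13,1}  Σμ=(-1)+1=0
[q^14] μ(14)=1,μ(7)=-1,μ(2)=-1,μ(1)=1 ⇒ 0
q^16  k|16↦μ(k): 16:0 8:0 4:0 2:-1 1:1  a_16=0
[q^20] μ(20)=0,μ(10)=1,μ(5)=-1,μ(4)=0,μ(2)=-1,μ(1)=1 ⇒ 0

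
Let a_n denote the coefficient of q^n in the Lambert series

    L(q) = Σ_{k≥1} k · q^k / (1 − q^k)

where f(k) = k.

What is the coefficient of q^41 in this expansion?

q^41  k|41↦f(k): 41:41 1:1  a_41=42

a_41 = 42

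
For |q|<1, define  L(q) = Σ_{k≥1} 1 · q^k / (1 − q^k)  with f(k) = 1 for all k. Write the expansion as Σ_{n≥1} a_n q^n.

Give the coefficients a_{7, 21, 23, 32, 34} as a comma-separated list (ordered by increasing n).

[q^7] f(1)=1,f(7)=1 ⇒ 2
d|21:{21,7,3,1}  Σf=1+1+1+1=4
d|23:{1,23}  Σf=1+1=2
n=32: 1·32 2·16 4·8 8·4 16·2 32·1  f→[1+1+1+1+1+1]=6
n=34: 34·1 17·2 2·17 1·34  f→[1+1+1+1]=4

2, 4, 2, 6, 4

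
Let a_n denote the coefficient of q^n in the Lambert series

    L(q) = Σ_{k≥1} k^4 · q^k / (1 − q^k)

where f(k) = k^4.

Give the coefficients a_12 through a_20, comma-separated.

22386, 28562, 40834, 51332, 69905, 83522, 112931, 130322, 170898

[q^12] f(12)=20736,f(6)=1296,f(4)=256,f(3)=81,f(2)=16,f(1)=1 ⇒ 22386
[q^13] f(1)=1,f(13)=28561 ⇒ 28562
n=14: 1·14 2·7 7·2 14·1  f→[1+16+2401+38416]=40834
[q^15] f(1)=1,f(3)=81,f(5)=625,f(15)=50625 ⇒ 51332
d|16:{1,2,4,8,16}  Σf=1+16+256+4096+65536=69905
[q^17] f(17)=83521,f(1)=1 ⇒ 83522
n=18: 18·1 9·2 6·3 3·6 2·9 1·18  f→[104976+6561+1296+81+16+1]=112931
[q^19] f(19)=130321,f(1)=1 ⇒ 130322
d|20:{1,2,4,5,10,20}  Σf=1+16+256+625+10000+160000=170898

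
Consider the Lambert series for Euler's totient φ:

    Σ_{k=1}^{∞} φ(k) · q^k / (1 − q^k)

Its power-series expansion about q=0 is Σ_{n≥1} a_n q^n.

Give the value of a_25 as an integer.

[q^25] φ(25)=20,φ(5)=4,φ(1)=1 ⇒ 25

a_25 = 25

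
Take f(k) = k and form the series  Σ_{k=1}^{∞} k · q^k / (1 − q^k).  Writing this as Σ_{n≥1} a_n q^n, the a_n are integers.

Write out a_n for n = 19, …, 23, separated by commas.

20, 42, 32, 36, 24

d|19:{1,19}  Σf=1+19=20
[q^20] f(1)=1,f(2)=2,f(4)=4,f(5)=5,f(10)=10,f(20)=20 ⇒ 42
n=21: 1·21 3·7 7·3 21·1  f→[1+3+7+21]=32
q^22  k|22↦f(k): 22:22 11:11 2:2 1:1  a_22=36
[q^23] f(1)=1,f(23)=23 ⇒ 24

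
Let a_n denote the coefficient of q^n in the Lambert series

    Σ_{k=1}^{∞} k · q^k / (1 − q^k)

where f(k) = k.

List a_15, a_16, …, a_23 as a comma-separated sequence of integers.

[q^15] f(15)=15,f(5)=5,f(3)=3,f(1)=1 ⇒ 24
q^16  k|16↦f(k): 1:1 2:2 4:4 8:8 16:16  a_16=31
q^17  k|17↦f(k): 17:17 1:1  a_17=18
[q^18] f(18)=18,f(9)=9,f(6)=6,f(3)=3,f(2)=2,f(1)=1 ⇒ 39
[q^19] f(19)=19,f(1)=1 ⇒ 20
q^20  k|20↦f(k): 1:1 2:2 4:4 5:5 10:10 20:20  a_20=42
[q^21] f(21)=21,f(7)=7,f(3)=3,f(1)=1 ⇒ 32
q^22  k|22↦f(k): 1:1 2:2 11:11 22:22  a_22=36
q^23  k|23↦f(k): 23:23 1:1  a_23=24

24, 31, 18, 39, 20, 42, 32, 36, 24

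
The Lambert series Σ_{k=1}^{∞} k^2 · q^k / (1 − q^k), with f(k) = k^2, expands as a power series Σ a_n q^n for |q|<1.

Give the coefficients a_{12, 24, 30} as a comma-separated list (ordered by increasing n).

210, 850, 1300

[q^12] f(12)=144,f(6)=36,f(4)=16,f(3)=9,f(2)=4,f(1)=1 ⇒ 210
n=24: 24·1 12·2 8·3 6·4 4·6 3·8 2·12 1·24  f→[576+144+64+36+16+9+4+1]=850
n=30: 30·1 15·2 10·3 6·5 5·6 3·10 2·15 1·30  f→[900+225+100+36+25+9+4+1]=1300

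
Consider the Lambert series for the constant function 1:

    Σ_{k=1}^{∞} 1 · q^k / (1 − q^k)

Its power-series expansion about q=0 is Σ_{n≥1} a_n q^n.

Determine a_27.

n=27: 27·1 9·3 3·9 1·27  f→[1+1+1+1]=4

a_27 = 4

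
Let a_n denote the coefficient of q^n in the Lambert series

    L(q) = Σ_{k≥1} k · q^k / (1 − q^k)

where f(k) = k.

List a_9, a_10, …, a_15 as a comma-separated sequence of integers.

13, 18, 12, 28, 14, 24, 24

d|9:{1,3,9}  Σf=1+3+9=13
q^10  k|10↦f(k): 1:1 2:2 5:5 10:10  a_10=18
n=11: 11·1 1·11  f→[11+1]=12
n=12: 1·12 2·6 3·4 4·3 6·2 12·1  f→[1+2+3+4+6+12]=28
q^13  k|13↦f(k): 1:1 13:13  a_13=14
[q^14] f(1)=1,f(2)=2,f(7)=7,f(14)=14 ⇒ 24
n=15: 1·15 3·5 5·3 15·1  f→[1+3+5+15]=24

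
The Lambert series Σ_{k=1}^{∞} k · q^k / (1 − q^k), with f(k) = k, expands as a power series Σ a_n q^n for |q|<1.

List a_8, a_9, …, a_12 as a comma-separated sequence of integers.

15, 13, 18, 12, 28

d|8:{8,4,2,1}  Σf=8+4+2+1=15
n=9: 1·9 3·3 9·1  f→[1+3+9]=13
[q^10] f(10)=10,f(5)=5,f(2)=2,f(1)=1 ⇒ 18
d|11:{1,11}  Σf=1+11=12
d|12:{12,6,4,3,2,1}  Σf=12+6+4+3+2+1=28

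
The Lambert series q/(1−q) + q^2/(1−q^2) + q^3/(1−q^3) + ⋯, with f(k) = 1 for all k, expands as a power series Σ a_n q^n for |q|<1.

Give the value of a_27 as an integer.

a_27 = 4

n=27: 1·27 3·9 9·3 27·1  f→[1+1+1+1]=4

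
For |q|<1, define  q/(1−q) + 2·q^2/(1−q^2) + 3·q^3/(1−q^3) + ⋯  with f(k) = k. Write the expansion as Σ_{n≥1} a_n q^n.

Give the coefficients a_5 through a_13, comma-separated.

n=5: 1·5 5·1  f→[1+5]=6
q^6  k|6↦f(k): 6:6 3:3 2:2 1:1  a_6=12
n=7: 7·1 1·7  f→[7+1]=8
n=8: 1·8 2·4 4·2 8·1  f→[1+2+4+8]=15
q^9  k|9↦f(k): 9:9 3:3 1:1  a_9=13
q^10  k|10↦f(k): 10:10 5:5 2:2 1:1  a_10=18
d|11:{1,11}  Σf=1+11=12
d|12:{12,6,4,3,2,1}  Σf=12+6+4+3+2+1=28
q^13  k|13↦f(k): 13:13 1:1  a_13=14

6, 12, 8, 15, 13, 18, 12, 28, 14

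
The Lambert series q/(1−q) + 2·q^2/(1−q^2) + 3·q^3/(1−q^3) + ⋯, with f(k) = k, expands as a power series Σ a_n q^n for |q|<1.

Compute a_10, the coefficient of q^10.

[q^10] f(10)=10,f(5)=5,f(2)=2,f(1)=1 ⇒ 18

a_10 = 18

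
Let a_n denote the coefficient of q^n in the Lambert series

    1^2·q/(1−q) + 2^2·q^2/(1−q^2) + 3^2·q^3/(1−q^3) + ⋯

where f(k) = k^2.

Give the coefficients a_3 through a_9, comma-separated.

[q^3] f(1)=1,f(3)=9 ⇒ 10
q^4  k|4↦f(k): 1:1 2:4 4:16  a_4=21
d|5:{5,1}  Σf=25+1=26
q^6  k|6↦f(k): 6:36 3:9 2:4 1:1  a_6=50
[q^7] f(7)=49,f(1)=1 ⇒ 50
q^8  k|8↦f(k): 1:1 2:4 4:16 8:64  a_8=85
n=9: 1·9 3·3 9·1  f→[1+9+81]=91

10, 21, 26, 50, 50, 85, 91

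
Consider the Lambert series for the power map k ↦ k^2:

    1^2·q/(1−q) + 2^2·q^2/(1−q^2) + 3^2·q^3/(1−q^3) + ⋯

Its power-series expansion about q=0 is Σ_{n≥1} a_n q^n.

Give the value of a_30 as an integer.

q^30  k|30↦f(k): 30:900 15:225 10:100 6:36 5:25 3:9 2:4 1:1  a_30=1300

a_30 = 1300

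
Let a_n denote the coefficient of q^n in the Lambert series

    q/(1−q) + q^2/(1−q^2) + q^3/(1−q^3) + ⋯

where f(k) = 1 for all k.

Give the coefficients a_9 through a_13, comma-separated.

3, 4, 2, 6, 2

[q^9] f(1)=1,f(3)=1,f(9)=1 ⇒ 3
q^10  k|10↦f(k): 1:1 2:1 5:1 10:1  a_10=4
d|11:{11,1}  Σf=1+1=2
[q^12] f(1)=1,f(2)=1,f(3)=1,f(4)=1,f(6)=1,f(12)=1 ⇒ 6
n=13: 13·1 1·13  f→[1+1]=2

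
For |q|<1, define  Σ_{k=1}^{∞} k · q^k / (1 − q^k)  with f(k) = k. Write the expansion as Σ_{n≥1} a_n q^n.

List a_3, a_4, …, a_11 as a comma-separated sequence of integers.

4, 7, 6, 12, 8, 15, 13, 18, 12

[q^3] f(3)=3,f(1)=1 ⇒ 4
[q^4] f(1)=1,f(2)=2,f(4)=4 ⇒ 7
d|5:{5,1}  Σf=5+1=6
[q^6] f(6)=6,f(3)=3,f(2)=2,f(1)=1 ⇒ 12
d|7:{7,1}  Σf=7+1=8
d|8:{1,2,4,8}  Σf=1+2+4+8=15
[q^9] f(9)=9,f(3)=3,f(1)=1 ⇒ 13
q^10  k|10↦f(k): 10:10 5:5 2:2 1:1  a_10=18
q^11  k|11↦f(k): 1:1 11:11  a_11=12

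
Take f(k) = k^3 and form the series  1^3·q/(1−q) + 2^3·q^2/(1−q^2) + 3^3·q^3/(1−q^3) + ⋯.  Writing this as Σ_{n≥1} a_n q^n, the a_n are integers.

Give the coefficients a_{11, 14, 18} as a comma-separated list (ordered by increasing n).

q^11  k|11↦f(k): 1:1 11:1331  a_11=1332
q^14  k|14↦f(k): 1:1 2:8 7:343 14:2744  a_14=3096
q^18  k|18↦f(k): 1:1 2:8 3:27 6:216 9:729 18:5832  a_18=6813

1332, 3096, 6813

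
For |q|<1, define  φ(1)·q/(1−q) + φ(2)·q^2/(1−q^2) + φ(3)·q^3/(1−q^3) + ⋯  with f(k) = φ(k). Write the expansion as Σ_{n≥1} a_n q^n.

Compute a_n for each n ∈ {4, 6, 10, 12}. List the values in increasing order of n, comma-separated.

[q^4] φ(1)=1,φ(2)=1,φ(4)=2 ⇒ 4
n=6: 1·6 2·3 3·2 6·1  φ→[1+1+2+2]=6
[q^10] φ(1)=1,φ(2)=1,φ(5)=4,φ(10)=4 ⇒ 10
q^12  k|12↦φ(k): 1:1 2:1 3:2 4:2 6:2 12:4  a_12=12

4, 6, 10, 12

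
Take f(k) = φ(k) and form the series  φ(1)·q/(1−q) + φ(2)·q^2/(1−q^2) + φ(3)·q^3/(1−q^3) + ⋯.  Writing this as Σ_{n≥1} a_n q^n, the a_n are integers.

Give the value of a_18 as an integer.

n=18: 18·1 9·2 6·3 3·6 2·9 1·18  φ→[6+6+2+2+1+1]=18

a_18 = 18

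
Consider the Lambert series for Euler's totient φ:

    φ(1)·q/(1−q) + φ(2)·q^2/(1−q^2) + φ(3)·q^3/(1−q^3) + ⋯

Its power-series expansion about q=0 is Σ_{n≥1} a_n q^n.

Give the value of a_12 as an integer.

q^12  k|12↦φ(k): 12:4 6:2 4:2 3:2 2:1 1:1  a_12=12

a_12 = 12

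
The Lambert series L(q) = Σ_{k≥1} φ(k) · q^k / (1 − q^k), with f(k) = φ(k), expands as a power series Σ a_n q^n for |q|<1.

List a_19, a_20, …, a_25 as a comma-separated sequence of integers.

n=19: 19·1 1·19  φ→[18+1]=19
n=20: 20·1 10·2 5·4 4·5 2·10 1·20  φ→[8+4+4+2+1+1]=20
[q^21] φ(21)=12,φ(7)=6,φ(3)=2,φ(1)=1 ⇒ 21
q^22  k|22↦φ(k): 1:1 2:1 11:10 22:10  a_22=22
d|23:{1,23}  Σφ=1+22=23
[q^24] φ(24)=8,φ(12)=4,φ(8)=4,φ(6)=2,φ(4)=2,φ(3)=2,φ(2)=1,φ(1)=1 ⇒ 24
q^25  k|25↦φ(k): 1:1 5:4 25:20  a_25=25

19, 20, 21, 22, 23, 24, 25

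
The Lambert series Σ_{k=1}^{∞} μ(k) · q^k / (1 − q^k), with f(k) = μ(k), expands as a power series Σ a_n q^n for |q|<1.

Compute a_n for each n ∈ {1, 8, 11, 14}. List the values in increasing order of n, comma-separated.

1, 0, 0, 0

n=1: 1·1  μ→[1]=1
n=8: 8·1 4·2 2·4 1·8  μ→[0+0+(-1)+1]=0
n=11: 1·11 11·1  μ→[1+(-1)]=0
[q^14] μ(1)=1,μ(2)=-1,μ(7)=-1,μ(14)=1 ⇒ 0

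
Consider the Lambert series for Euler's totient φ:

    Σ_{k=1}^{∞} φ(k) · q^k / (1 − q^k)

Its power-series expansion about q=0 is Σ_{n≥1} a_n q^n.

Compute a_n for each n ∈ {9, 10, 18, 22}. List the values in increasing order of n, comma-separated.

d|9:{9,3,1}  Σφ=6+2+1=9
d|10:{10,5,2,1}  Σφ=4+4+1+1=10
d|18:{18,9,6,3,2,1}  Σφ=6+6+2+2+1+1=18
q^22  k|22↦φ(k): 22:10 11:10 2:1 1:1  a_22=22

9, 10, 18, 22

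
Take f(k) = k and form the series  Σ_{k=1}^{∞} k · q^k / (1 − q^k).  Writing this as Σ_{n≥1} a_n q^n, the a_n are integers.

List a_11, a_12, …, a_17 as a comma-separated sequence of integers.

12, 28, 14, 24, 24, 31, 18

d|11:{11,1}  Σf=11+1=12
q^12  k|12↦f(k): 1:1 2:2 3:3 4:4 6:6 12:12  a_12=28
q^13  k|13↦f(k): 1:1 13:13  a_13=14
n=14: 1·14 2·7 7·2 14·1  f→[1+2+7+14]=24
d|15:{1,3,5,15}  Σf=1+3+5+15=24
[q^16] f(16)=16,f(8)=8,f(4)=4,f(2)=2,f(1)=1 ⇒ 31
n=17: 1·17 17·1  f→[1+17]=18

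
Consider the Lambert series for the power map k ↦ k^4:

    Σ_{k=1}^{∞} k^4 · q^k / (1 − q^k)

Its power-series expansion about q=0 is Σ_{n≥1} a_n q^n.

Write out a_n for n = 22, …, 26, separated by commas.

248914, 279842, 358258, 391251, 485554

d|22:{22,11,2,1}  Σf=234256+14641+16+1=248914
q^23  k|23↦f(k): 23:279841 1:1  a_23=279842
d|24:{1,2,3,4,6,8,12,24}  Σf=1+16+81+256+1296+4096+20736+331776=358258
q^25  k|25↦f(k): 1:1 5:625 25:390625  a_25=391251
n=26: 26·1 13·2 2·13 1·26  f→[456976+28561+16+1]=485554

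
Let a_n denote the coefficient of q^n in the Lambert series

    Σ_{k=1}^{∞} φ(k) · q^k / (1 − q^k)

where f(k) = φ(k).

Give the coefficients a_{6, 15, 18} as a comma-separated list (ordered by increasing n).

d|6:{1,2,3,6}  Σφ=1+1+2+2=6
q^15  k|15↦φ(k): 1:1 3:2 5:4 15:8  a_15=15
[q^18] φ(18)=6,φ(9)=6,φ(6)=2,φ(3)=2,φ(2)=1,φ(1)=1 ⇒ 18

6, 15, 18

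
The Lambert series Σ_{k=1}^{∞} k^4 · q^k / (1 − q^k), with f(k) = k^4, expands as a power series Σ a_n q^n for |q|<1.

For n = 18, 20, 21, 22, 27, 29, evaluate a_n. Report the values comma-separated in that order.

q^18  k|18↦f(k): 18:104976 9:6561 6:1296 3:81 2:16 1:1  a_18=112931
[q^20] f(1)=1,f(2)=16,f(4)=256,f(5)=625,f(10)=10000,f(20)=160000 ⇒ 170898
q^21  k|21↦f(k): 1:1 3:81 7:2401 21:194481  a_21=196964
[q^22] f(1)=1,f(2)=16,f(11)=14641,f(22)=234256 ⇒ 248914
n=27: 27·1 9·3 3·9 1·27  f→[531441+6561+81+1]=538084
[q^29] f(1)=1,f(29)=707281 ⇒ 707282

112931, 170898, 196964, 248914, 538084, 707282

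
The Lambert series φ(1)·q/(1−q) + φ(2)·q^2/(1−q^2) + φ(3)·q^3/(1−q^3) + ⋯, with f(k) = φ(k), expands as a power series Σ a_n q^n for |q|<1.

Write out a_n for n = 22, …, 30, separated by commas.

[q^22] φ(22)=10,φ(11)=10,φ(2)=1,φ(1)=1 ⇒ 22
d|23:{23,1}  Σφ=22+1=23
[q^24] φ(24)=8,φ(12)=4,φ(8)=4,φ(6)=2,φ(4)=2,φ(3)=2,φ(2)=1,φ(1)=1 ⇒ 24
n=25: 25·1 5·5 1·25  φ→[20+4+1]=25
[q^26] φ(26)=12,φ(13)=12,φ(2)=1,φ(1)=1 ⇒ 26
d|27:{27,9,3,1}  Σφ=18+6+2+1=27
n=28: 28·1 14·2 7·4 4·7 2·14 1·28  φ→[12+6+6+2+1+1]=28
q^29  k|29↦φ(k): 1:1 29:28  a_29=29
d|30:{30,15,10,6,5,3,2,1}  Σφ=8+8+4+2+4+2+1+1=30

22, 23, 24, 25, 26, 27, 28, 29, 30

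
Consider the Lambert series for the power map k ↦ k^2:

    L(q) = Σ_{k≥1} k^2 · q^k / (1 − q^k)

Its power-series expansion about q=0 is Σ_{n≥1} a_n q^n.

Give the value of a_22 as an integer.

q^22  k|22↦f(k): 1:1 2:4 11:121 22:484  a_22=610

a_22 = 610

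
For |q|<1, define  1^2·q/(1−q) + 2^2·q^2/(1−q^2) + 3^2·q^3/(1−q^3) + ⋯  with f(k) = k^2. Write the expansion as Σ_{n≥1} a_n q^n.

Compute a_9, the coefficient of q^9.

q^9  k|9↦f(k): 1:1 3:9 9:81  a_9=91

a_9 = 91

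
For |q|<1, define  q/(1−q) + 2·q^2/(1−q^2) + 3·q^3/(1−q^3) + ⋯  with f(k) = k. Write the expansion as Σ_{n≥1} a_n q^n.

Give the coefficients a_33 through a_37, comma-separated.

q^33  k|33↦f(k): 33:33 11:11 3:3 1:1  a_33=48
d|34:{34,17,2,1}  Σf=34+17+2+1=54
d|35:{35,7,5,1}  Σf=35+7+5+1=48
q^36  k|36↦f(k): 36:36 18:18 12:12 9:9 6:6 4:4 3:3 2:2 1:1  a_36=91
d|37:{37,1}  Σf=37+1=38

48, 54, 48, 91, 38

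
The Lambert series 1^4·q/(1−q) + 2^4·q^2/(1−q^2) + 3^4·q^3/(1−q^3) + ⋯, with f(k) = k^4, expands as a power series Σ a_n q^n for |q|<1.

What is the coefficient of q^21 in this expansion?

a_21 = 196964

n=21: 1·21 3·7 7·3 21·1  f→[1+81+2401+194481]=196964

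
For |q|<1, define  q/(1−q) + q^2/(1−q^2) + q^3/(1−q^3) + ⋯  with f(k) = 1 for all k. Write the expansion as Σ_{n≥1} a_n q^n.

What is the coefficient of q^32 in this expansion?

n=32: 1·32 2·16 4·8 8·4 16·2 32·1  f→[1+1+1+1+1+1]=6

a_32 = 6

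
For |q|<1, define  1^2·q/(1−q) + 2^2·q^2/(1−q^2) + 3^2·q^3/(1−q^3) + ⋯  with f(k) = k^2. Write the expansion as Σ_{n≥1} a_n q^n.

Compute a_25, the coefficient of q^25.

d|25:{25,5,1}  Σf=625+25+1=651

a_25 = 651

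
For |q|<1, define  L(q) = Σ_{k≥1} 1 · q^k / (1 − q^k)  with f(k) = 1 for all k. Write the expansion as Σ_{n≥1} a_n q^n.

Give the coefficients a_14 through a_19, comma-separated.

4, 4, 5, 2, 6, 2

q^14  k|14↦f(k): 1:1 2:1 7:1 14:1  a_14=4
n=15: 15·1 5·3 3·5 1·15  f→[1+1+1+1]=4
[q^16] f(1)=1,f(2)=1,f(4)=1,f(8)=1,f(16)=1 ⇒ 5
d|17:{17,1}  Σf=1+1=2
[q^18] f(1)=1,f(2)=1,f(3)=1,f(6)=1,f(9)=1,f(18)=1 ⇒ 6
[q^19] f(19)=1,f(1)=1 ⇒ 2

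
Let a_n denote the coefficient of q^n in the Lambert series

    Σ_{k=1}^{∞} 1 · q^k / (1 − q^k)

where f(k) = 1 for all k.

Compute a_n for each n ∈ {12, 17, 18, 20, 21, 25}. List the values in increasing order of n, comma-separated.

6, 2, 6, 6, 4, 3

d|12:{12,6,4,3,2,1}  Σf=1+1+1+1+1+1=6
d|17:{1,17}  Σf=1+1=2
d|18:{1,2,3,6,9,18}  Σf=1+1+1+1+1+1=6
d|20:{1,2,4,5,10,20}  Σf=1+1+1+1+1+1=6
d|21:{1,3,7,21}  Σf=1+1+1+1=4
n=25: 1·25 5·5 25·1  f→[1+1+1]=3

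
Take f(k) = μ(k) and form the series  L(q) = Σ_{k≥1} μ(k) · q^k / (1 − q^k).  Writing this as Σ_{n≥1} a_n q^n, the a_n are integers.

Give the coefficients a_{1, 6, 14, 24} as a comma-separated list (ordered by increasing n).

1, 0, 0, 0

n=1: 1·1  μ→[1]=1
q^6  k|6↦μ(k): 1:1 2:-1 3:-1 6:1  a_6=0
[q^14] μ(1)=1,μ(2)=-1,μ(7)=-1,μ(14)=1 ⇒ 0
[q^24] μ(1)=1,μ(2)=-1,μ(3)=-1,μ(4)=0,μ(6)=1,μ(8)=0,μ(12)=0,μ(24)=0 ⇒ 0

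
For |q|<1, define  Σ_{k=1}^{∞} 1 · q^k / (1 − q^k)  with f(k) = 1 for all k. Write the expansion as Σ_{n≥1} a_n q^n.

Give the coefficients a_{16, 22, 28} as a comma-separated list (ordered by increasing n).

q^16  k|16↦f(k): 1:1 2:1 4:1 8:1 16:1  a_16=5
q^22  k|22↦f(k): 22:1 11:1 2:1 1:1  a_22=4
d|28:{1,2,4,7,14,28}  Σf=1+1+1+1+1+1=6

5, 4, 6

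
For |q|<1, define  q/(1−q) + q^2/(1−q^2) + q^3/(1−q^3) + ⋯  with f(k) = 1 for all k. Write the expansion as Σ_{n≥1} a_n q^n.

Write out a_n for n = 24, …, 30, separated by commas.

[q^24] f(1)=1,f(2)=1,f(3)=1,f(4)=1,f(6)=1,f(8)=1,f(12)=1,f(24)=1 ⇒ 8
d|25:{25,5,1}  Σf=1+1+1=3
n=26: 26·1 13·2 2·13 1·26  f→[1+1+1+1]=4
[q^27] f(1)=1,f(3)=1,f(9)=1,f(27)=1 ⇒ 4
d|28:{1,2,4,7,14,28}  Σf=1+1+1+1+1+1=6
[q^29] f(1)=1,f(29)=1 ⇒ 2
[q^30] f(1)=1,f(2)=1,f(3)=1,f(5)=1,f(6)=1,f(10)=1,f(15)=1,f(30)=1 ⇒ 8

8, 3, 4, 4, 6, 2, 8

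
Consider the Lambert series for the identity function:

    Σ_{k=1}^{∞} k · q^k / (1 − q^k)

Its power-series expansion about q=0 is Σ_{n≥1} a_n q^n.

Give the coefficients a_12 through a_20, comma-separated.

q^12  k|12↦f(k): 1:1 2:2 3:3 4:4 6:6 12:12  a_12=28
[q^13] f(1)=1,f(13)=13 ⇒ 14
q^14  k|14↦f(k): 14:14 7:7 2:2 1:1  a_14=24
n=15: 15·1 5·3 3·5 1·15  f→[15+5+3+1]=24
[q^16] f(1)=1,f(2)=2,f(4)=4,f(8)=8,f(16)=16 ⇒ 31
[q^17] f(1)=1,f(17)=17 ⇒ 18
[q^18] f(18)=18,f(9)=9,f(6)=6,f(3)=3,f(2)=2,f(1)=1 ⇒ 39
[q^19] f(19)=19,f(1)=1 ⇒ 20
q^20  k|20↦f(k): 1:1 2:2 4:4 5:5 10:10 20:20  a_20=42

28, 14, 24, 24, 31, 18, 39, 20, 42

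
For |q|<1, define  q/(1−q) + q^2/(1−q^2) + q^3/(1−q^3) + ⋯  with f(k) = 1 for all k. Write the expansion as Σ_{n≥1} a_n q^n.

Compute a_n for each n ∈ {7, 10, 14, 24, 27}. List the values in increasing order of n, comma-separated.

n=7: 7·1 1·7  f→[1+1]=2
q^10  k|10↦f(k): 1:1 2:1 5:1 10:1  a_10=4
d|14:{1,2,7,14}  Σf=1+1+1+1=4
d|24:{24,12,8,6,4,3,2,1}  Σf=1+1+1+1+1+1+1+1=8
q^27  k|27↦f(k): 27:1 9:1 3:1 1:1  a_27=4

2, 4, 4, 8, 4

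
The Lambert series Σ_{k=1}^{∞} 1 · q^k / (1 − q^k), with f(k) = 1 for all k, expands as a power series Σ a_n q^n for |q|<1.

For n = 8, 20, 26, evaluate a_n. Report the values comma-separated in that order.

4, 6, 4

d|8:{8,4,2,1}  Σf=1+1+1+1=4
q^20  k|20↦f(k): 20:1 10:1 5:1 4:1 2:1 1:1  a_20=6
[q^26] f(1)=1,f(2)=1,f(13)=1,f(26)=1 ⇒ 4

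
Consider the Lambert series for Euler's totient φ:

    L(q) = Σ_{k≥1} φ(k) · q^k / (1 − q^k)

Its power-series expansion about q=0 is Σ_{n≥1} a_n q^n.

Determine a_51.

d|51:{1,3,17,51}  Σφ=1+2+16+32=51

a_51 = 51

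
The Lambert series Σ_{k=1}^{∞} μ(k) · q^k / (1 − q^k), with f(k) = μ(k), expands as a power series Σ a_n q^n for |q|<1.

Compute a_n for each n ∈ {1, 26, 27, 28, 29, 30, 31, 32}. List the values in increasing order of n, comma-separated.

1, 0, 0, 0, 0, 0, 0, 0

n=1: 1·1  μ→[1]=1
n=26: 1·26 2·13 13·2 26·1  μ→[1+(-1)+(-1)+1]=0
d|27:{27,9,3,1}  Σμ=0+0+(-1)+1=0
n=28: 28·1 14·2 7·4 4·7 2·14 1·28  μ→[0+1+(-1)+0+(-1)+1]=0
q^29  k|29↦μ(k): 29:-1 1:1  a_29=0
[q^30] μ(30)=-1,μ(15)=1,μ(10)=1,μ(6)=1,μ(5)=-1,μ(3)=-1,μ(2)=-1,μ(1)=1 ⇒ 0
[q^31] μ(31)=-1,μ(1)=1 ⇒ 0
d|32:{1,2,4,8,16,32}  Σμ=1+(-1)+0+0+0+0=0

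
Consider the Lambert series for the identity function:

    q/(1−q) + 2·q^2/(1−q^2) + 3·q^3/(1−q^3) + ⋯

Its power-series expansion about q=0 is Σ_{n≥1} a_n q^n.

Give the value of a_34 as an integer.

a_34 = 54

n=34: 34·1 17·2 2·17 1·34  f→[34+17+2+1]=54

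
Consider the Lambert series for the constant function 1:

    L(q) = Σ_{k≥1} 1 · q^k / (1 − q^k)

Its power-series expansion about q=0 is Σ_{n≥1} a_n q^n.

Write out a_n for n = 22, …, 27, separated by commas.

d|22:{1,2,11,22}  Σf=1+1+1+1=4
[q^23] f(1)=1,f(23)=1 ⇒ 2
d|24:{1,2,3,4,6,8,12,24}  Σf=1+1+1+1+1+1+1+1=8
d|25:{25,5,1}  Σf=1+1+1=3
[q^26] f(1)=1,f(2)=1,f(13)=1,f(26)=1 ⇒ 4
[q^27] f(27)=1,f(9)=1,f(3)=1,f(1)=1 ⇒ 4

4, 2, 8, 3, 4, 4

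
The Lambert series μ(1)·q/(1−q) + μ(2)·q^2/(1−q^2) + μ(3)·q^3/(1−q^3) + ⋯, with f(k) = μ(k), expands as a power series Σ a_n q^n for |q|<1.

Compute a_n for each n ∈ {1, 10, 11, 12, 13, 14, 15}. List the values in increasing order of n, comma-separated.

1, 0, 0, 0, 0, 0, 0

q^1  k|1↦μ(k): 1:1  a_1=1
q^10  k|10↦μ(k): 10:1 5:-1 2:-1 1:1  a_10=0
[q^11] μ(1)=1,μ(11)=-1 ⇒ 0
n=12: 12·1 6·2 4·3 3·4 2·6 1·12  μ→[0+1+0+(-1)+(-1)+1]=0
q^13  k|13↦μ(k): 13:-1 1:1  a_13=0
[q^14] μ(14)=1,μ(7)=-1,μ(2)=-1,μ(1)=1 ⇒ 0
[q^15] μ(15)=1,μ(5)=-1,μ(3)=-1,μ(1)=1 ⇒ 0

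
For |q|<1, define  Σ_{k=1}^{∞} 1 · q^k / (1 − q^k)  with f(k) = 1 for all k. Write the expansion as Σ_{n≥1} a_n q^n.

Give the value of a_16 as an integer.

a_16 = 5

n=16: 16·1 8·2 4·4 2·8 1·16  f→[1+1+1+1+1]=5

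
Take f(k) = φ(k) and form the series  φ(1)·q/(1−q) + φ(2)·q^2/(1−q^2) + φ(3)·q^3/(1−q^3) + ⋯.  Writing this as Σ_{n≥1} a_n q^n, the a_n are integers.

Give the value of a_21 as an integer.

n=21: 1·21 3·7 7·3 21·1  φ→[1+2+6+12]=21

a_21 = 21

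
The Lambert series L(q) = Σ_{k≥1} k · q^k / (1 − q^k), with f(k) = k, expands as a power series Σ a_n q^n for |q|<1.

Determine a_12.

d|12:{12,6,4,3,2,1}  Σf=12+6+4+3+2+1=28

a_12 = 28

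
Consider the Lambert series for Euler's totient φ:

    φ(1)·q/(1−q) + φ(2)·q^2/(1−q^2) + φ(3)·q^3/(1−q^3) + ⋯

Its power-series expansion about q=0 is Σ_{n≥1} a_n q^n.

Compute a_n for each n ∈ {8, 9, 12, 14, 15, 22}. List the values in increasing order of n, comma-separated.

q^8  k|8↦φ(k): 1:1 2:1 4:2 8:4  a_8=8
d|9:{1,3,9}  Σφ=1+2+6=9
[q^12] φ(1)=1,φ(2)=1,φ(3)=2,φ(4)=2,φ(6)=2,φ(12)=4 ⇒ 12
q^14  k|14↦φ(k): 14:6 7:6 2:1 1:1  a_14=14
[q^15] φ(1)=1,φ(3)=2,φ(5)=4,φ(15)=8 ⇒ 15
n=22: 1·22 2·11 11·2 22·1  φ→[1+1+10+10]=22

8, 9, 12, 14, 15, 22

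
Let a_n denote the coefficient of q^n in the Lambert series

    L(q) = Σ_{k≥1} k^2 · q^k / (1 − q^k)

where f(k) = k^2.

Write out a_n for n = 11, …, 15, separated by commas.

[q^11] f(11)=121,f(1)=1 ⇒ 122
d|12:{12,6,4,3,2,1}  Σf=144+36+16+9+4+1=210
[q^13] f(1)=1,f(13)=169 ⇒ 170
d|14:{14,7,2,1}  Σf=196+49+4+1=250
q^15  k|15↦f(k): 1:1 3:9 5:25 15:225  a_15=260

122, 210, 170, 250, 260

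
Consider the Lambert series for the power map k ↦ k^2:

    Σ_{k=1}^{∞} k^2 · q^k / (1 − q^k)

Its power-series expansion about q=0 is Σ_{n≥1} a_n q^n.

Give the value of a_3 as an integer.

a_3 = 10

[q^3] f(3)=9,f(1)=1 ⇒ 10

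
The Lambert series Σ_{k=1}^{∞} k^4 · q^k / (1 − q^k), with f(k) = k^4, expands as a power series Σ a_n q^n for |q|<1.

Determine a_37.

a_37 = 1874162

d|37:{37,1}  Σf=1874161+1=1874162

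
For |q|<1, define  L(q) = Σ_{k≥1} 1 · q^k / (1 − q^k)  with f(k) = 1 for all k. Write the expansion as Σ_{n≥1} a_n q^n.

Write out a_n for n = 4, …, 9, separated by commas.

3, 2, 4, 2, 4, 3

[q^4] f(1)=1,f(2)=1,f(4)=1 ⇒ 3
n=5: 5·1 1·5  f→[1+1]=2
n=6: 6·1 3·2 2·3 1·6  f→[1+1+1+1]=4
[q^7] f(7)=1,f(1)=1 ⇒ 2
q^8  k|8↦f(k): 8:1 4:1 2:1 1:1  a_8=4
[q^9] f(1)=1,f(3)=1,f(9)=1 ⇒ 3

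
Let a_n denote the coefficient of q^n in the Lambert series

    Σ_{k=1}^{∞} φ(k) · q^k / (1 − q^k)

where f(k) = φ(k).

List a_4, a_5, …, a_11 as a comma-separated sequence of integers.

[q^4] φ(1)=1,φ(2)=1,φ(4)=2 ⇒ 4
n=5: 5·1 1·5  φ→[4+1]=5
d|6:{6,3,2,1}  Σφ=2+2+1+1=6
q^7  k|7↦φ(k): 7:6 1:1  a_7=7
[q^8] φ(1)=1,φ(2)=1,φ(4)=2,φ(8)=4 ⇒ 8
[q^9] φ(1)=1,φ(3)=2,φ(9)=6 ⇒ 9
n=10: 10·1 5·2 2·5 1·10  φ→[4+4+1+1]=10
d|11:{1,11}  Σφ=1+10=11

4, 5, 6, 7, 8, 9, 10, 11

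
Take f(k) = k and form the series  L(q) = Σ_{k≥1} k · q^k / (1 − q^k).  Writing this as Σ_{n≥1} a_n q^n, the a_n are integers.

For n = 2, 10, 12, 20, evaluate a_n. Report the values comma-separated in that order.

3, 18, 28, 42

q^2  k|2↦f(k): 1:1 2:2  a_2=3
d|10:{10,5,2,1}  Σf=10+5+2+1=18
q^12  k|12↦f(k): 12:12 6:6 4:4 3:3 2:2 1:1  a_12=28
d|20:{1,2,4,5,10,20}  Σf=1+2+4+5+10+20=42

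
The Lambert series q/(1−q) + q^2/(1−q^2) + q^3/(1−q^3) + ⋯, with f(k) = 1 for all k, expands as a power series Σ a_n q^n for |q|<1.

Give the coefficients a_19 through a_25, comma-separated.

2, 6, 4, 4, 2, 8, 3

n=19: 19·1 1·19  f→[1+1]=2
n=20: 20·1 10·2 5·4 4·5 2·10 1·20  f→[1+1+1+1+1+1]=6
n=21: 1·21 3·7 7·3 21·1  f→[1+1+1+1]=4
d|22:{22,11,2,1}  Σf=1+1+1+1=4
n=23: 1·23 23·1  f→[1+1]=2
[q^24] f(24)=1,f(12)=1,f(8)=1,f(6)=1,f(4)=1,f(3)=1,f(2)=1,f(1)=1 ⇒ 8
n=25: 25·1 5·5 1·25  f→[1+1+1]=3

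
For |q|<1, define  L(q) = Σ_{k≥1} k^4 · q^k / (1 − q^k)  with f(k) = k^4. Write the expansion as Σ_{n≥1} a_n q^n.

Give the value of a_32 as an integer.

a_32 = 1118481

d|32:{32,16,8,4,2,1}  Σf=1048576+65536+4096+256+16+1=1118481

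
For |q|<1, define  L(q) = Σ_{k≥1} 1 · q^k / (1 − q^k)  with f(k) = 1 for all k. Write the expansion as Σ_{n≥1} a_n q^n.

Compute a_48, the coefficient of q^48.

n=48: 48·1 24·2 16·3 12·4 8·6 6·8 4·12 3·16 2·24 1·48  f→[1+1+1+1+1+1+1+1+1+1]=10

a_48 = 10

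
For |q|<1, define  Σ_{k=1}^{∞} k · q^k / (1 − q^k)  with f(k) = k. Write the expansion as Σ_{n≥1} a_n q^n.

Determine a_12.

n=12: 12·1 6·2 4·3 3·4 2·6 1·12  f→[12+6+4+3+2+1]=28

a_12 = 28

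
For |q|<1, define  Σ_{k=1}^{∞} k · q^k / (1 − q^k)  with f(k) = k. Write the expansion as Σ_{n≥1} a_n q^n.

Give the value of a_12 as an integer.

q^12  k|12↦f(k): 1:1 2:2 3:3 4:4 6:6 12:12  a_12=28

a_12 = 28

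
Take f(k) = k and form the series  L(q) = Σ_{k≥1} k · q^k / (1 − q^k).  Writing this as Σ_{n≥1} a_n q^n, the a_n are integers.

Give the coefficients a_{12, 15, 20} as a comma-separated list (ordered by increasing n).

q^12  k|12↦f(k): 1:1 2:2 3:3 4:4 6:6 12:12  a_12=28
n=15: 15·1 5·3 3·5 1·15  f→[15+5+3+1]=24
n=20: 20·1 10·2 5·4 4·5 2·10 1·20  f→[20+10+5+4+2+1]=42

28, 24, 42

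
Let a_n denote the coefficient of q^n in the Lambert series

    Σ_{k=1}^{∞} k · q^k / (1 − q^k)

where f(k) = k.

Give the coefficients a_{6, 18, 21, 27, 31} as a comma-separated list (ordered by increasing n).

[q^6] f(6)=6,f(3)=3,f(2)=2,f(1)=1 ⇒ 12
n=18: 18·1 9·2 6·3 3·6 2·9 1·18  f→[18+9+6+3+2+1]=39
q^21  k|21↦f(k): 1:1 3:3 7:7 21:21  a_21=32
n=27: 27·1 9·3 3·9 1·27  f→[27+9+3+1]=40
n=31: 31·1 1·31  f→[31+1]=32

12, 39, 32, 40, 32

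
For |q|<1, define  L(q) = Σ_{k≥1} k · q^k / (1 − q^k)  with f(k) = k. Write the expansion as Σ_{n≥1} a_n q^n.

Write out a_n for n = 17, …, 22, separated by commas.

18, 39, 20, 42, 32, 36

d|17:{17,1}  Σf=17+1=18
d|18:{18,9,6,3,2,1}  Σf=18+9+6+3+2+1=39
q^19  k|19↦f(k): 19:19 1:1  a_19=20
d|20:{20,10,5,4,2,1}  Σf=20+10+5+4+2+1=42
n=21: 21·1 7·3 3·7 1·21  f→[21+7+3+1]=32
[q^22] f(22)=22,f(11)=11,f(2)=2,f(1)=1 ⇒ 36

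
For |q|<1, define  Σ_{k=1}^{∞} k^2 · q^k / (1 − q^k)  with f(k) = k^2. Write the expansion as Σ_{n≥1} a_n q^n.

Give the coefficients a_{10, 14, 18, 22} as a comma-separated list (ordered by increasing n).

n=10: 1·10 2·5 5·2 10·1  f→[1+4+25+100]=130
[q^14] f(1)=1,f(2)=4,f(7)=49,f(14)=196 ⇒ 250
q^18  k|18↦f(k): 18:324 9:81 6:36 3:9 2:4 1:1  a_18=455
q^22  k|22↦f(k): 1:1 2:4 11:121 22:484  a_22=610

130, 250, 455, 610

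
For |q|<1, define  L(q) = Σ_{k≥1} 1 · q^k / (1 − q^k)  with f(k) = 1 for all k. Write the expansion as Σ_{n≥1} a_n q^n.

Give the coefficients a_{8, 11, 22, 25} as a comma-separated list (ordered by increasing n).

4, 2, 4, 3

[q^8] f(1)=1,f(2)=1,f(4)=1,f(8)=1 ⇒ 4
q^11  k|11↦f(k): 11:1 1:1  a_11=2
d|22:{22,11,2,1}  Σf=1+1+1+1=4
[q^25] f(25)=1,f(5)=1,f(1)=1 ⇒ 3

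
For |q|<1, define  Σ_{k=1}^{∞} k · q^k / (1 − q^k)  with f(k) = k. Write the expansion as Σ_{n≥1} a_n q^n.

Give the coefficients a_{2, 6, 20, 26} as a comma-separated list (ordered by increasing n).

d|2:{2,1}  Σf=2+1=3
n=6: 1·6 2·3 3·2 6·1  f→[1+2+3+6]=12
n=20: 20·1 10·2 5·4 4·5 2·10 1·20  f→[20+10+5+4+2+1]=42
[q^26] f(1)=1,f(2)=2,f(13)=13,f(26)=26 ⇒ 42

3, 12, 42, 42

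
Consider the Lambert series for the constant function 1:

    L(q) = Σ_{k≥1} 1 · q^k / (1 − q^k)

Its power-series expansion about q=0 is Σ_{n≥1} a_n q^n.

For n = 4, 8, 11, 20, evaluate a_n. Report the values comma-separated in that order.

[q^4] f(4)=1,f(2)=1,f(1)=1 ⇒ 3
d|8:{8,4,2,1}  Σf=1+1+1+1=4
n=11: 11·1 1·11  f→[1+1]=2
d|20:{20,10,5,4,2,1}  Σf=1+1+1+1+1+1=6

3, 4, 2, 6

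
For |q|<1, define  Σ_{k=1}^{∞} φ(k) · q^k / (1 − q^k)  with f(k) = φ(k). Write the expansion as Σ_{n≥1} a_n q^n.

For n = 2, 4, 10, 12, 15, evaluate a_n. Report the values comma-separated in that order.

n=2: 1·2 2·1  φ→[1+1]=2
q^4  k|4↦φ(k): 1:1 2:1 4:2  a_4=4
d|10:{10,5,2,1}  Σφ=4+4+1+1=10
[q^12] φ(1)=1,φ(2)=1,φ(3)=2,φ(4)=2,φ(6)=2,φ(12)=4 ⇒ 12
d|15:{1,3,5,15}  Σφ=1+2+4+8=15

2, 4, 10, 12, 15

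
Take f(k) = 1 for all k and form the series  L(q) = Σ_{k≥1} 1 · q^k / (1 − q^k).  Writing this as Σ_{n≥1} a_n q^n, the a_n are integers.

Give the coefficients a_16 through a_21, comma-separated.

5, 2, 6, 2, 6, 4

q^16  k|16↦f(k): 1:1 2:1 4:1 8:1 16:1  a_16=5
q^17  k|17↦f(k): 1:1 17:1  a_17=2
[q^18] f(18)=1,f(9)=1,f(6)=1,f(3)=1,f(2)=1,f(1)=1 ⇒ 6
n=19: 1·19 19·1  f→[1+1]=2
n=20: 1·20 2·10 4·5 5·4 10·2 20·1  f→[1+1+1+1+1+1]=6
[q^21] f(21)=1,f(7)=1,f(3)=1,f(1)=1 ⇒ 4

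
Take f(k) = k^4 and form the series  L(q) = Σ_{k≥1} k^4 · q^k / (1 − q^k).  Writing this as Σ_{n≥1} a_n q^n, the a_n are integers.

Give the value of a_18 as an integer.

a_18 = 112931

d|18:{18,9,6,3,2,1}  Σf=104976+6561+1296+81+16+1=112931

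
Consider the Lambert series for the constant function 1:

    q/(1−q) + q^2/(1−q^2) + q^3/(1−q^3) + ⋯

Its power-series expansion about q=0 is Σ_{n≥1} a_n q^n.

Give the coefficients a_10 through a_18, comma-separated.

q^10  k|10↦f(k): 1:1 2:1 5:1 10:1  a_10=4
d|11:{11,1}  Σf=1+1=2
n=12: 12·1 6·2 4·3 3·4 2·6 1·12  f→[1+1+1+1+1+1]=6
d|13:{13,1}  Σf=1+1=2
d|14:{1,2,7,14}  Σf=1+1+1+1=4
[q^15] f(1)=1,f(3)=1,f(5)=1,f(15)=1 ⇒ 4
[q^16] f(1)=1,f(2)=1,f(4)=1,f(8)=1,f(16)=1 ⇒ 5
[q^17] f(17)=1,f(1)=1 ⇒ 2
q^18  k|18↦f(k): 18:1 9:1 6:1 3:1 2:1 1:1  a_18=6

4, 2, 6, 2, 4, 4, 5, 2, 6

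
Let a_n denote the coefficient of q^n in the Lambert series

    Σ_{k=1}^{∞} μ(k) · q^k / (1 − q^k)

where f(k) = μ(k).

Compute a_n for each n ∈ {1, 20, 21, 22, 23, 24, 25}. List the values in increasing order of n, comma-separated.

1, 0, 0, 0, 0, 0, 0

n=1: 1·1  μ→[1]=1
[q^20] μ(1)=1,μ(2)=-1,μ(4)=0,μ(5)=-1,μ(10)=1,μ(20)=0 ⇒ 0
q^21  k|21↦μ(k): 21:1 7:-1 3:-1 1:1  a_21=0
[q^22] μ(22)=1,μ(11)=-1,μ(2)=-1,μ(1)=1 ⇒ 0
[q^23] μ(1)=1,μ(23)=-1 ⇒ 0
n=24: 24·1 12·2 8·3 6·4 4·6 3·8 2·12 1·24  μ→[0+0+0+1+0+(-1)+(-1)+1]=0
q^25  k|25↦μ(k): 25:0 5:-1 1:1  a_25=0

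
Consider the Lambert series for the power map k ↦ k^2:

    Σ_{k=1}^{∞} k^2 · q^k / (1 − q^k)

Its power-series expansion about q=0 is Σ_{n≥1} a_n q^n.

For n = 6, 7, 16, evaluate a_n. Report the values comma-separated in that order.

d|6:{1,2,3,6}  Σf=1+4+9+36=50
q^7  k|7↦f(k): 7:49 1:1  a_7=50
n=16: 16·1 8·2 4·4 2·8 1·16  f→[256+64+16+4+1]=341

50, 50, 341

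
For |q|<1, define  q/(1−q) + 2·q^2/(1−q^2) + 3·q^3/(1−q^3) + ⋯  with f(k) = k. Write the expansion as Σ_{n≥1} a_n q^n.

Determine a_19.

a_19 = 20

d|19:{19,1}  Σf=19+1=20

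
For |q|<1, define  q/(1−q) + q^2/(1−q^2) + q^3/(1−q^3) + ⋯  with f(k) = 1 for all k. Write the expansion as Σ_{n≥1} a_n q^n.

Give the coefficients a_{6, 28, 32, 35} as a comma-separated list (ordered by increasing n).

4, 6, 6, 4

d|6:{6,3,2,1}  Σf=1+1+1+1=4
[q^28] f(28)=1,f(14)=1,f(7)=1,f(4)=1,f(2)=1,f(1)=1 ⇒ 6
d|32:{32,16,8,4,2,1}  Σf=1+1+1+1+1+1=6
[q^35] f(1)=1,f(5)=1,f(7)=1,f(35)=1 ⇒ 4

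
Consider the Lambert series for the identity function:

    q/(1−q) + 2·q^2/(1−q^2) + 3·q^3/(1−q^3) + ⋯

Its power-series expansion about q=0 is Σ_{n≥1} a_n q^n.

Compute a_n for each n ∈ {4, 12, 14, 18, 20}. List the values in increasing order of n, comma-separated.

[q^4] f(4)=4,f(2)=2,f(1)=1 ⇒ 7
d|12:{1,2,3,4,6,12}  Σf=1+2+3+4+6+12=28
n=14: 14·1 7·2 2·7 1·14  f→[14+7+2+1]=24
q^18  k|18↦f(k): 18:18 9:9 6:6 3:3 2:2 1:1  a_18=39
q^20  k|20↦f(k): 1:1 2:2 4:4 5:5 10:10 20:20  a_20=42

7, 28, 24, 39, 42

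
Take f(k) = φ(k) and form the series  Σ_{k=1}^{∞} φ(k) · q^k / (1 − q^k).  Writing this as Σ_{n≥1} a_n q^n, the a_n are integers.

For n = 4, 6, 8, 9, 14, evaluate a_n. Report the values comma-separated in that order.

d|4:{1,2,4}  Σφ=1+1+2=4
[q^6] φ(1)=1,φ(2)=1,φ(3)=2,φ(6)=2 ⇒ 6
q^8  k|8↦φ(k): 8:4 4:2 2:1 1:1  a_8=8
d|9:{1,3,9}  Σφ=1+2+6=9
d|14:{1,2,7,14}  Σφ=1+1+6+6=14

4, 6, 8, 9, 14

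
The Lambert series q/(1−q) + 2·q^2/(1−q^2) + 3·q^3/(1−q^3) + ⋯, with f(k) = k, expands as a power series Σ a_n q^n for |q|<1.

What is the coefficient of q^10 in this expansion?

a_10 = 18

d|10:{10,5,2,1}  Σf=10+5+2+1=18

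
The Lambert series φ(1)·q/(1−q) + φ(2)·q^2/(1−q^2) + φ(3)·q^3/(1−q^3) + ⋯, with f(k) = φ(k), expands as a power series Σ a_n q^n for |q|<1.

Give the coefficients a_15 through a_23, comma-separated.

q^15  k|15↦φ(k): 15:8 5:4 3:2 1:1  a_15=15
[q^16] φ(1)=1,φ(2)=1,φ(4)=2,φ(8)=4,φ(16)=8 ⇒ 16
[q^17] φ(17)=16,φ(1)=1 ⇒ 17
d|18:{1,2,3,6,9,18}  Σφ=1+1+2+2+6+6=18
q^19  k|19↦φ(k): 19:18 1:1  a_19=19
[q^20] φ(1)=1,φ(2)=1,φ(4)=2,φ(5)=4,φ(10)=4,φ(20)=8 ⇒ 20
n=21: 1·21 3·7 7·3 21·1  φ→[1+2+6+12]=21
q^22  k|22↦φ(k): 1:1 2:1 11:10 22:10  a_22=22
n=23: 1·23 23·1  φ→[1+22]=23

15, 16, 17, 18, 19, 20, 21, 22, 23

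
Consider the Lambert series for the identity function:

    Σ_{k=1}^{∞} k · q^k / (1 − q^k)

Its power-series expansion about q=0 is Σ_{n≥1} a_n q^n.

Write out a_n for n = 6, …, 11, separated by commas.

d|6:{6,3,2,1}  Σf=6+3+2+1=12
[q^7] f(7)=7,f(1)=1 ⇒ 8
[q^8] f(1)=1,f(2)=2,f(4)=4,f(8)=8 ⇒ 15
[q^9] f(9)=9,f(3)=3,f(1)=1 ⇒ 13
n=10: 1·10 2·5 5·2 10·1  f→[1+2+5+10]=18
q^11  k|11↦f(k): 11:11 1:1  a_11=12

12, 8, 15, 13, 18, 12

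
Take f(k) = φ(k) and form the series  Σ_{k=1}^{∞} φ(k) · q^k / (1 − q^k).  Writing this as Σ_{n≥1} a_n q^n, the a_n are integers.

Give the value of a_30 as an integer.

[q^30] φ(30)=8,φ(15)=8,φ(10)=4,φ(6)=2,φ(5)=4,φ(3)=2,φ(2)=1,φ(1)=1 ⇒ 30

a_30 = 30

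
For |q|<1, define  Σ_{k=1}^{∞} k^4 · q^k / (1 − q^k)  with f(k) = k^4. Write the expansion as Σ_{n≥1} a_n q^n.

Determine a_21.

a_21 = 196964

q^21  k|21↦f(k): 21:194481 7:2401 3:81 1:1  a_21=196964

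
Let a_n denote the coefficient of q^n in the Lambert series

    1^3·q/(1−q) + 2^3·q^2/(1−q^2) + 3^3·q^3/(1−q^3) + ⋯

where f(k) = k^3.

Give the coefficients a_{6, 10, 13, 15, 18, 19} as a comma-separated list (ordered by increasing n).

252, 1134, 2198, 3528, 6813, 6860

q^6  k|6↦f(k): 1:1 2:8 3:27 6:216  a_6=252
[q^10] f(1)=1,f(2)=8,f(5)=125,f(10)=1000 ⇒ 1134
n=13: 1·13 13·1  f→[1+2197]=2198
n=15: 1·15 3·5 5·3 15·1  f→[1+27+125+3375]=3528
q^18  k|18↦f(k): 1:1 2:8 3:27 6:216 9:729 18:5832  a_18=6813
d|19:{1,19}  Σf=1+6859=6860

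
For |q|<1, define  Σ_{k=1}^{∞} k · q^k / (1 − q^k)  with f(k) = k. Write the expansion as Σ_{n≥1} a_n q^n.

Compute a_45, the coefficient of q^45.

a_45 = 78

q^45  k|45↦f(k): 45:45 15:15 9:9 5:5 3:3 1:1  a_45=78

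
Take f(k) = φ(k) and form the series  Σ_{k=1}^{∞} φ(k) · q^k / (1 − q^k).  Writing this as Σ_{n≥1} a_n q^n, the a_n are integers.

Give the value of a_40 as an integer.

d|40:{1,2,4,5,8,10,20,40}  Σφ=1+1+2+4+4+4+8+16=40

a_40 = 40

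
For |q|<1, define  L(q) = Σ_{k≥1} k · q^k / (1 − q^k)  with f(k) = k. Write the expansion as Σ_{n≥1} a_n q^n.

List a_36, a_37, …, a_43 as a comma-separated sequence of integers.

n=36: 1·36 2·18 3·12 4·9 6·6 9·4 12·3 18·2 36·1  f→[1+2+3+4+6+9+12+18+36]=91
n=37: 37·1 1·37  f→[37+1]=38
d|38:{38,19,2,1}  Σf=38+19+2+1=60
n=39: 1·39 3·13 13·3 39·1  f→[1+3+13+39]=56
q^40  k|40↦f(k): 1:1 2:2 4:4 5:5 8:8 10:10 20:20 40:40  a_40=90
[q^41] f(1)=1,f(41)=41 ⇒ 42
n=42: 1·42 2·21 3·14 6·7 7·6 14·3 21·2 42·1  f→[1+2+3+6+7+14+21+42]=96
[q^43] f(1)=1,f(43)=43 ⇒ 44

91, 38, 60, 56, 90, 42, 96, 44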